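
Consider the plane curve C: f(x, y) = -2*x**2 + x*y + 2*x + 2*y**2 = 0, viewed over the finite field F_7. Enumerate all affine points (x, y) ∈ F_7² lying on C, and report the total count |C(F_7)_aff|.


Affine F_7-points: {(0, 0), (1, 0), (1, 3), (2, 1), (2, 5), (3, 1), (5, 3), (5, 5)}; count = 8.

For each of the 49 pairs (x, y) ∈ F_7², evaluate f(x, y) mod 7. Record the zeros.
  x = 0: [0↦0, 1↦2, 2↦1, 3↦4, 4↦4, 5↦1, 6↦2]  zeros at y ∈ {0}
  x = 1: [0↦0, 1↦3, 2↦3, 3↦0, 4↦1, 5↦6, 6↦1]  zeros at y ∈ {0, 3}
  x = 2: [0↦3, 1↦0, 2↦1, 3↦6, 4↦1, 5↦0, 6↦3]  zeros at y ∈ {1, 5}
  x = 3: [0↦2, 1↦0, 2↦2, 3↦1, 4↦4, 5↦4, 6↦1]  zeros at y ∈ {1}
  x = 4: [0↦4, 1↦3, 2↦6, 3↦6, 4↦3, 5↦4, 6↦2]  zeros at y ∈ ∅
  x = 5: [0↦2, 1↦2, 2↦6, 3↦0, 4↦5, 5↦0, 6↦6]  zeros at y ∈ {3, 5}
  x = 6: [0↦3, 1↦4, 2↦2, 3↦4, 4↦3, 5↦6, 6↦6]  zeros at y ∈ ∅
Collecting zeros: affine points = {(0, 0), (1, 0), (1, 3), (2, 1), (2, 5), (3, 1), (5, 3), (5, 5)}.
Total count |C(F_7)_aff| = 8.


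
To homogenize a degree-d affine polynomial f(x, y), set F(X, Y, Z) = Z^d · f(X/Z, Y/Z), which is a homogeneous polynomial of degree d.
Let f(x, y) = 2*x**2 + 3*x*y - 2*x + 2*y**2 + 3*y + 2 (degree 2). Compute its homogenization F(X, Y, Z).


F(X, Y, Z) = 2*X**2 + 3*X*Y - 2*X*Z + 2*Y**2 + 3*Y*Z + 2*Z**2

deg(f) = 2.
Substitute x = X/Z, y = Y/Z into f, then multiply by Z^2.
  monomial 2·x^2·y^0 ↦ 2·X^2·Y^0·Z^0.
  monomial 3·x^1·y^1 ↦ 3·X^1·Y^1·Z^0.
  monomial -2·x^1·y^0 ↦ -2·X^1·Y^0·Z^1.
  monomial 2·x^0·y^2 ↦ 2·X^0·Y^2·Z^0.
  monomial 3·x^0·y^1 ↦ 3·X^0·Y^1·Z^1.
  monomial 2·x^0·y^0 ↦ 2·X^0·Y^0·Z^2.
Collecting: F(X, Y, Z) = 2*X**2 + 3*X*Y - 2*X*Z + 2*Y**2 + 3*Y*Z + 2*Z**2.


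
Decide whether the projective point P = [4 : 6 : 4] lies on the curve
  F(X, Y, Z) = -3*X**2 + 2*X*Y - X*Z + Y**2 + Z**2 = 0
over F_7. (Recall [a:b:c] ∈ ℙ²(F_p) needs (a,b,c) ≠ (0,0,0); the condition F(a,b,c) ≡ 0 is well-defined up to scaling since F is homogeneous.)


F(4,6,4) ≡ 1 (mod 7); P is NOT on the curve.

Evaluate F(4, 6, 4) term-by-term (mod 7).
  -3*X**2 ↦ -3·16·1·1 = -48
  2*X*Y ↦ 2·4·6·1 = 48
  -X*Z ↦ -1·4·1·4 = -16
  Y**2 ↦ 1·1·36·1 = 36
  Z**2 ↦ 1·1·1·16 = 16
Sum: F(4, 6, 4) = (-48) + (48) + (-16) + (36) + (16) = 36.
Reducing mod 7: 36 ≡ 1 (mod 7).
Since F(a, b, c) ≡ 1 ≠ 0 (mod 7), P does NOT lie on the curve.


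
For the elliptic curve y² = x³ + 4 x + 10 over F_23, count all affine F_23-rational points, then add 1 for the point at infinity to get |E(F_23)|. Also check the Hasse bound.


Affine points = {(2, 7), (2, 16), (3, 7), (3, 16), (7, 6), (7, 17), (8, 5), (8, 18), (9, 4), (9, 19), (14, 2), (14, 21), (15, 8), (15, 15), (17, 0), (18, 7), (18, 16)}; affine count = 17; |E(F_23)| = 18.

Discriminant check: Δ ∝ 4a³ + 27b² = 4·4³ + 27·10² = 4·64 + 27·100 ≡ 12 (mod 23). Nonzero ⇒ E is nonsingular.
For each x ∈ F_23, compute rhs = x³ + 4·x + 10 mod 23, then count y ∈ F_23 with y² ≡ rhs.
  x = 0: rhs = 10, matching y values: none (0 points).
  x = 1: rhs = 15, matching y values: none (0 points).
  x = 2: rhs = 3, matching y values: 7, 16 (2 points).
  x = 3: rhs = 3, matching y values: 7, 16 (2 points).
  x = 4: rhs = 21, matching y values: none (0 points).
  x = 5: rhs = 17, matching y values: none (0 points).
  x = 6: rhs = 20, matching y values: none (0 points).
  x = 7: rhs = 13, matching y values: 6, 17 (2 points).
  x = 8: rhs = 2, matching y values: 5, 18 (2 points).
  x = 9: rhs = 16, matching y values: 4, 19 (2 points).
  x = 10: rhs = 15, matching y values: none (0 points).
  x = 11: rhs = 5, matching y values: none (0 points).
  x = 12: rhs = 15, matching y values: none (0 points).
  x = 13: rhs = 5, matching y values: none (0 points).
  x = 14: rhs = 4, matching y values: 2, 21 (2 points).
  x = 15: rhs = 18, matching y values: 8, 15 (2 points).
  x = 16: rhs = 7, matching y values: none (0 points).
  x = 17: rhs = 0, matching y values: 0 (1 points).
  x = 18: rhs = 3, matching y values: 7, 16 (2 points).
  x = 19: rhs = 22, matching y values: none (0 points).
  x = 20: rhs = 17, matching y values: none (0 points).
  x = 21: rhs = 17, matching y values: none (0 points).
  x = 22: rhs = 5, matching y values: none (0 points).
Total affine count: 17.
Full point count |E(F_23)| = 17 + 1 = 18.
Hasse bound: |18 − (23+1)| = |-6| = 6 ≤ 2√23 ≈ 9.5917 ✓.


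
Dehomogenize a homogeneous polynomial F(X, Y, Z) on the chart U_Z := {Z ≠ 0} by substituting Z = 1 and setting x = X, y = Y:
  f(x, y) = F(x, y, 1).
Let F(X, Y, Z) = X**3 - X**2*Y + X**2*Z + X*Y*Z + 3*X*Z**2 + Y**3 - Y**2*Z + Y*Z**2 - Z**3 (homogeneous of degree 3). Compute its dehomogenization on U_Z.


f(x, y) = x**3 - x**2*y + x**2 + x*y + 3*x + y**3 - y**2 + y - 1

On U_Z we set Z = 1. Each monomial c·X^i·Y^j·Z^k in F becomes c·x^i·y^j·1^k = c·x^i·y^j.
Substituting Z = 1: F(X, Y, 1) = x**3 - x**2*y + x**2 + x*y + 3*x + y**3 - y**2 + y - 1.
Note: deg(f) ≤ deg(F) = 3; strict inequality happens when F is divisible by Z (lost terms).


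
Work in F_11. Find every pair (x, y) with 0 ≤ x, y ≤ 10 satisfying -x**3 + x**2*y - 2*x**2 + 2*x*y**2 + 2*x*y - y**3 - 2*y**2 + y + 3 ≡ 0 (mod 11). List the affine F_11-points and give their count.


Affine F_11-points: {(0, 2), (1, 0), (1, 2), (1, 9), (3, 4), (3, 7), (4, 7), (7, 1), (7, 3), (7, 8), (9, 7), (10, 2)}; count = 12.

For each of the 121 pairs (x, y) ∈ F_11², evaluate f(x, y) mod 11. Record the zeros.
  x = 0: [0↦3, 1↦1, 2↦0, 3↦5, 4↦10, 5↦9, 6↦7, 7↦9, 8↦9, 9↦1, 10↦1]  zeros at y ∈ {2}
  x = 1: [0↦0, 1↦3, 2↦0, 3↦7, 4↦7, 5↦5, 6↦6, 7↦4, 8↦4, 9↦0, 10↦8]  zeros at y ∈ {0, 2, 9}
  x = 2: [0↦9, 1↦8, 2↦5, 3↦5, 4↦2, 5↦1, 6↦7, 7↦3, 8↦5, 9↦7, 10↦3]  zeros at y ∈ ∅
  x = 3: [0↦2, 1↦10, 2↦9, 3↦4, 4↦0, 5↦2, 6↦4, 7↦0, 8↦6, 9↦5, 10↦2]  zeros at y ∈ {4, 7}
  x = 4: [0↦6, 1↦3, 2↦6, 3↦9, 4↦6, 5↦2, 6↦2, 7↦0, 8↦1, 9↦10, 10↦10]  zeros at y ∈ {7}
  x = 5: [0↦4, 1↦3, 2↦1, 3↦3, 4↦3, 5↦6, 6↦6, 7↦8, 8↦6, 9↦5, 10↦10]  zeros at y ∈ ∅
  x = 6: [0↦1, 1↦4, 2↦10, 3↦2, 4↦7, 5↦8, 6↦10, 7↦7, 8↦4, 9↦6, 10↦7]  zeros at y ∈ ∅
  x = 7: [0↦2, 1↦0, 2↦5, 3↦0, 4↦1, 5↦2, 6↦8, 7↦2, 8↦0, 9↦7, 10↦6]  zeros at y ∈ {1, 3, 8}
  x = 8: [0↦1, 1↦7, 2↦2, 3↦2, 4↦1, 5↦4, 6↦5, 7↦9, 8↦10, 9↦2, 10↦1]  zeros at y ∈ ∅
  x = 9: [0↦3, 1↦8, 2↦6, 3↦2, 4↦1, 5↦8, 6↦6, 7↦0, 8↦6, 9↦7, 10↦8]  zeros at y ∈ {7}
  x = 10: [0↦2, 1↦8, 2↦0, 3↦5, 4↦6, 5↦8, 6↦5, 7↦2, 8↦4, 9↦5, 10↦10]  zeros at y ∈ {2}
Collecting zeros: affine points = {(0, 2), (1, 0), (1, 2), (1, 9), (3, 4), (3, 7), (4, 7), (7, 1), (7, 3), (7, 8), (9, 7), (10, 2)}.
Total count |C(F_11)_aff| = 12.


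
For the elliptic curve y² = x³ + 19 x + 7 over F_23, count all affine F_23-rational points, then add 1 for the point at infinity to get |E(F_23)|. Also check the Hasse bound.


Affine points = {(1, 2), (1, 21), (4, 3), (4, 20), (7, 0), (8, 2), (8, 21), (10, 1), (10, 22), (11, 11), (11, 12), (12, 10), (12, 13), (13, 6), (13, 17), (14, 2), (14, 21)}; affine count = 17; |E(F_23)| = 18.

Discriminant check: Δ ∝ 4a³ + 27b² = 4·19³ + 27·7² = 4·6859 + 27·49 ≡ 9 (mod 23). Nonzero ⇒ E is nonsingular.
For each x ∈ F_23, compute rhs = x³ + 19·x + 7 mod 23, then count y ∈ F_23 with y² ≡ rhs.
  x = 0: rhs = 7, matching y values: none (0 points).
  x = 1: rhs = 4, matching y values: 2, 21 (2 points).
  x = 2: rhs = 7, matching y values: none (0 points).
  x = 3: rhs = 22, matching y values: none (0 points).
  x = 4: rhs = 9, matching y values: 3, 20 (2 points).
  x = 5: rhs = 20, matching y values: none (0 points).
  x = 6: rhs = 15, matching y values: none (0 points).
  x = 7: rhs = 0, matching y values: 0 (1 points).
  x = 8: rhs = 4, matching y values: 2, 21 (2 points).
  x = 9: rhs = 10, matching y values: none (0 points).
  x = 10: rhs = 1, matching y values: 1, 22 (2 points).
  x = 11: rhs = 6, matching y values: 11, 12 (2 points).
  x = 12: rhs = 8, matching y values: 10, 13 (2 points).
  x = 13: rhs = 13, matching y values: 6, 17 (2 points).
  x = 14: rhs = 4, matching y values: 2, 21 (2 points).
  x = 15: rhs = 10, matching y values: none (0 points).
  x = 16: rhs = 14, matching y values: none (0 points).
  x = 17: rhs = 22, matching y values: none (0 points).
  x = 18: rhs = 17, matching y values: none (0 points).
  x = 19: rhs = 5, matching y values: none (0 points).
  x = 20: rhs = 15, matching y values: none (0 points).
  x = 21: rhs = 7, matching y values: none (0 points).
  x = 22: rhs = 10, matching y values: none (0 points).
Total affine count: 17.
Full point count |E(F_23)| = 17 + 1 = 18.
Hasse bound: |18 − (23+1)| = |-6| = 6 ≤ 2√23 ≈ 9.5917 ✓.


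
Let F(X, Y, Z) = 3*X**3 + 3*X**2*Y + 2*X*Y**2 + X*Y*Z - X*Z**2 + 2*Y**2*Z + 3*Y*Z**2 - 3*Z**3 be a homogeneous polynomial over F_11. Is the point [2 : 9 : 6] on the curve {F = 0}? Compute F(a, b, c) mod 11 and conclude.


F(2,9,6) ≡ 6 (mod 11); P is NOT on the curve.

Evaluate F(2, 9, 6) term-by-term (mod 11).
  3*X**3 ↦ 3·8·1·1 = 24
  3*X**2*Y ↦ 3·4·9·1 = 108
  2*X*Y**2 ↦ 2·2·81·1 = 324
  X*Y*Z ↦ 1·2·9·6 = 108
  -X*Z**2 ↦ -1·2·1·36 = -72
  2*Y**2*Z ↦ 2·1·81·6 = 972
  3*Y*Z**2 ↦ 3·1·9·36 = 972
  -3*Z**3 ↦ -3·1·1·216 = -648
Sum: F(2, 9, 6) = (24) + (108) + (324) + (108) + (-72) + (972) + (972) + (-648) = 1788.
Reducing mod 11: 1788 ≡ 6 (mod 11).
Since F(a, b, c) ≡ 6 ≠ 0 (mod 11), P does NOT lie on the curve.


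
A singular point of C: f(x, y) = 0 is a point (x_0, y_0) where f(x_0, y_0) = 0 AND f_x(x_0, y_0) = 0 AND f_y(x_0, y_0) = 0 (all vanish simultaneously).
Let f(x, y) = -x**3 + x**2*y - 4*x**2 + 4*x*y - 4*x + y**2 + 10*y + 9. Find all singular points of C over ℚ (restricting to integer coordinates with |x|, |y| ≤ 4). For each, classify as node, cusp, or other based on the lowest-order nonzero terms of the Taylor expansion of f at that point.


Singular points: {(-2, -3)}; classification: node.

Compute partial derivatives:
  f_x = -3*x**2 + 2*x*y - 8*x + 4*y - 4.
  f_y = x**2 + 4*x + 2*y + 10.
Scan x_0 ∈ {−4, ..., 4}. For each x_0, f_y(x_0, y) is a polynomial in y; find its integer roots y ∈ {−4, ..., 4}, then test f_x and f at those candidates.
  x = -4: f_y(-4, y) = 2*y + 10; no integer root y with |y| ≤ 4.
  x = -3: f_y(-3, y) = 2*y + 7; no integer root y with |y| ≤ 4.
  x = -2: f_y(-2, y) = 2*y + 6; vanishes at y ∈ {-3}. (-2, -3): f_x = 0, f = 0 — SINGULAR.
  x = -1: f_y(-1, y) = 2*y + 7; no integer root y with |y| ≤ 4.
  x = 0: f_y(0, y) = 2*y + 10; no integer root y with |y| ≤ 4.
  x = 1: f_y(1, y) = 2*y + 15; no integer root y with |y| ≤ 4.
  x = 2: f_y(2, y) = 2*y + 22; no integer root y with |y| ≤ 4.
  x = 3: f_y(3, y) = 2*y + 31; no integer root y with |y| ≤ 4.
  x = 4: f_y(4, y) = 2*y + 42; no integer root y with |y| ≤ 4.
Only singular point on the grid: (-2, -3).
Classify: substitute x = -2 + u, y = -3 + v and expand: f = -u**3 + u**2*v - u**2 + v**2.
No constant or linear terms (consistent with a singular point). Quadratic part: -u**2 + v**2. Cubic part: -u**3 + u**2*v.
The quadratic part v**2 - u**2 = (v − u)(v + u) splits into two distinct linear factors, so there are two distinct tangent lines y − -3 = ±(x − -2) — this is a node (ordinary double point).
Classification: node.


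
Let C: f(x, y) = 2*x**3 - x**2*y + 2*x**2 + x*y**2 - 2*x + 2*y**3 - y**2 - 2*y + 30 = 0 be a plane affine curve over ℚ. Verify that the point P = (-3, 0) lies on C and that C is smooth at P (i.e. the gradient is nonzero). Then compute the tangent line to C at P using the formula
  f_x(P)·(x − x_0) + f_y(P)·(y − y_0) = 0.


Tangent line at P: 40*x - 11*y + 120 = 0.

Step 1: f(-3, 0) = 0, so P lies on C.
Step 2: partial derivatives
  f_x(x, y) = 6*x**2 - 2*x*y + 4*x + y**2 - 2, f_y(x, y) = -x**2 + 2*x*y + 6*y**2 - 2*y - 2.
  f_x(P) = 40, f_y(P) = -11 (gradient nonzero, so P is smooth).
Step 3: tangent line at P: 40·(x − -3) + -11·(y − 0) = 0.
Expanding: 40*x - 11*y + 120 = 0.


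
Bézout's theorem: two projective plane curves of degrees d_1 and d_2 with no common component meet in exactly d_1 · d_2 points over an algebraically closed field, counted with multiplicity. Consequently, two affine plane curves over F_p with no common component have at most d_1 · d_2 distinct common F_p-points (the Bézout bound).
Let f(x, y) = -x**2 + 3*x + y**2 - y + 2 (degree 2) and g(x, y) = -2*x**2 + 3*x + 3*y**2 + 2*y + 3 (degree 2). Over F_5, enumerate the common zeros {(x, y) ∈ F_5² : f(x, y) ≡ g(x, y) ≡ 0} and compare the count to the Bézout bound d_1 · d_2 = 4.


Common zeros: ∅; count = 0; Bézout bound = 4.

deg(f) = 2, deg(g) = 2, so Bézout bound = 4.
Scan x ∈ F_5. For each x, list the y ∈ F_5 with f(x, y) ≡ 0 and those with g(x, y) ≡ 0 (mod 5); the common zeros in that column are the intersection.
  x = 0: f ≡ 0 at y ∈ ∅; g ≡ 0 at y ∈ ∅; common: ∅.
  x = 1: f ≡ 0 at y ∈ {3}; g ≡ 0 at y ∈ {2, 4}; common: ∅.
  x = 2: f ≡ 0 at y ∈ {3}; g ≡ 0 at y ∈ ∅; common: ∅.
  x = 3: f ≡ 0 at y ∈ ∅; g ≡ 0 at y ∈ {2, 4}; common: ∅.
  x = 4: f ≡ 0 at y ∈ {2, 4}; g ≡ 0 at y ∈ ∅; common: ∅.
Collecting: common zeros = ∅, so the count is 0.
Comparison with the Bézout bound: 0 ≤ 4 = deg(f)·deg(g), as expected for curves with no common component (the affine F_5-count falls short of the bound because intersections may lie at infinity, over extension fields, or carry multiplicity).


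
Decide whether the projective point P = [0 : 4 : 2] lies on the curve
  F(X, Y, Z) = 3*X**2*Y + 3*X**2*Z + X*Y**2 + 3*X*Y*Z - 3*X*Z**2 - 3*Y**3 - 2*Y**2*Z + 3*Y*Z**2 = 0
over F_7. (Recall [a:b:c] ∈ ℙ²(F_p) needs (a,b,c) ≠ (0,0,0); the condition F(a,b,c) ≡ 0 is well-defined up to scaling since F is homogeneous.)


F(0,4,2) ≡ 2 (mod 7); P is NOT on the curve.

Evaluate F(0, 4, 2) term-by-term (mod 7).
  3*X**2*Y ↦ 3·0·4·1 = 0
  3*X**2*Z ↦ 3·0·1·2 = 0
  X*Y**2 ↦ 1·0·16·1 = 0
  3*X*Y*Z ↦ 3·0·4·2 = 0
  -3*X*Z**2 ↦ -3·0·1·4 = 0
  -3*Y**3 ↦ -3·1·64·1 = -192
  -2*Y**2*Z ↦ -2·1·16·2 = -64
  3*Y*Z**2 ↦ 3·1·4·4 = 48
Sum: F(0, 4, 2) = (0) + (0) + (0) + (0) + (0) + (-192) + (-64) + (48) = -208.
Reducing mod 7: -208 ≡ 2 (mod 7).
Since F(a, b, c) ≡ 2 ≠ 0 (mod 7), P does NOT lie on the curve.


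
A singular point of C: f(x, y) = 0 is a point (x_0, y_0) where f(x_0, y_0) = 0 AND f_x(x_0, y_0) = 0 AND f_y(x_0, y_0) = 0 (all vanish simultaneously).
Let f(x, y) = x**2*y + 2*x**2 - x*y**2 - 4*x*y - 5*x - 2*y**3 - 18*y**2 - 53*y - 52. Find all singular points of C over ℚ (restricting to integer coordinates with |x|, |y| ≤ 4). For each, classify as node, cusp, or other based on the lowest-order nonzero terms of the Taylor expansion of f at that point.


Singular points: {(-1, -3)}; classification: node.

Compute partial derivatives:
  f_x = 2*x*y + 4*x - y**2 - 4*y - 5.
  f_y = x**2 - 2*x*y - 4*x - 6*y**2 - 36*y - 53.
Scan x_0 ∈ {−4, ..., 4}. For each x_0, f_y(x_0, y) is a polynomial in y; find its integer roots y ∈ {−4, ..., 4}, then test f_x and f at those candidates.
  x = -4: f_y(-4, y) = -6*y**2 - 28*y - 21; no integer root y with |y| ≤ 4.
  x = -3: f_y(-3, y) = -6*y**2 - 30*y - 32; no integer root y with |y| ≤ 4.
  x = -2: f_y(-2, y) = -6*y**2 - 32*y - 41; no integer root y with |y| ≤ 4.
  x = -1: f_y(-1, y) = -6*y**2 - 34*y - 48; vanishes at y ∈ {-3}. (-1, -3): f_x = 0, f = 0 — SINGULAR.
  x = 0: f_y(0, y) = -6*y**2 - 36*y - 53; no integer root y with |y| ≤ 4.
  x = 1: f_y(1, y) = -6*y**2 - 38*y - 56; vanishes at y ∈ {-4}. (1, -4): f_x = -9 ≠ 0.
  x = 2: f_y(2, y) = -6*y**2 - 40*y - 57; no integer root y with |y| ≤ 4.
  x = 3: f_y(3, y) = -6*y**2 - 42*y - 56; no integer root y with |y| ≤ 4.
  x = 4: f_y(4, y) = -6*y**2 - 44*y - 53; no integer root y with |y| ≤ 4.
Only singular point on the grid: (-1, -3).
Classify: substitute x = -1 + u, y = -3 + v and expand: f = u**2*v - u**2 - u*v**2 - 2*v**3 + v**2.
No constant or linear terms (consistent with a singular point). Quadratic part: -u**2 + v**2. Cubic part: u**2*v - u*v**2 - 2*v**3.
The quadratic part v**2 - u**2 = (v − u)(v + u) splits into two distinct linear factors, so there are two distinct tangent lines y − -3 = ±(x − -1) — this is a node (ordinary double point).
Classification: node.


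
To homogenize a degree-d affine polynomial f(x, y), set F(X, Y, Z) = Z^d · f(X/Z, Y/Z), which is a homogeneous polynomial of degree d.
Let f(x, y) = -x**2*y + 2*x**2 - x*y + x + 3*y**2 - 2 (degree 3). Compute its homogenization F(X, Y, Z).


F(X, Y, Z) = -X**2*Y + 2*X**2*Z - X*Y*Z + X*Z**2 + 3*Y**2*Z - 2*Z**3

deg(f) = 3.
Substitute x = X/Z, y = Y/Z into f, then multiply by Z^3.
  monomial -1·x^2·y^1 ↦ -1·X^2·Y^1·Z^0.
  monomial 2·x^2·y^0 ↦ 2·X^2·Y^0·Z^1.
  monomial -1·x^1·y^1 ↦ -1·X^1·Y^1·Z^1.
  monomial 1·x^1·y^0 ↦ 1·X^1·Y^0·Z^2.
  monomial 3·x^0·y^2 ↦ 3·X^0·Y^2·Z^1.
  monomial -2·x^0·y^0 ↦ -2·X^0·Y^0·Z^3.
Collecting: F(X, Y, Z) = -X**2*Y + 2*X**2*Z - X*Y*Z + X*Z**2 + 3*Y**2*Z - 2*Z**3.


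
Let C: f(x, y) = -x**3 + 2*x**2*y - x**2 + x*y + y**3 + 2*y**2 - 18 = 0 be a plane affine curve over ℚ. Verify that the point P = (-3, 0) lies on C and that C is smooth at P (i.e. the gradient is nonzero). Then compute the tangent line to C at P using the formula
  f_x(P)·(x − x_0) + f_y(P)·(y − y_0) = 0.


Tangent line at P: -21*x + 15*y - 63 = 0.

Step 1: f(-3, 0) = 0, so P lies on C.
Step 2: partial derivatives
  f_x(x, y) = -3*x**2 + 4*x*y - 2*x + y, f_y(x, y) = 2*x**2 + x + 3*y**2 + 4*y.
  f_x(P) = -21, f_y(P) = 15 (gradient nonzero, so P is smooth).
Step 3: tangent line at P: -21·(x − -3) + 15·(y − 0) = 0.
Expanding: -21*x + 15*y - 63 = 0.


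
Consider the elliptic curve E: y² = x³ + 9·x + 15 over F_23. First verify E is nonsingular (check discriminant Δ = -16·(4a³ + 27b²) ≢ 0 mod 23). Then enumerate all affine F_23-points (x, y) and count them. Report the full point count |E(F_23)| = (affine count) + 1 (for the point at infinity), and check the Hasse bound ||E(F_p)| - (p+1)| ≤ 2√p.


Affine points = {(1, 5), (1, 18), (2, 8), (2, 15), (3, 0), (4, 0), (5, 1), (5, 22), (6, 3), (6, 20), (8, 1), (8, 22), (10, 1), (10, 22), (13, 11), (13, 12), (15, 11), (15, 12), (16, 0), (18, 11), (18, 12), (21, 9), (21, 14)}; affine count = 23; |E(F_23)| = 24.

Discriminant check: Δ ∝ 4a³ + 27b² = 4·9³ + 27·15² = 4·729 + 27·225 ≡ 21 (mod 23). Nonzero ⇒ E is nonsingular.
For each x ∈ F_23, compute rhs = x³ + 9·x + 15 mod 23, then count y ∈ F_23 with y² ≡ rhs.
  x = 0: rhs = 15, matching y values: none (0 points).
  x = 1: rhs = 2, matching y values: 5, 18 (2 points).
  x = 2: rhs = 18, matching y values: 8, 15 (2 points).
  x = 3: rhs = 0, matching y values: 0 (1 points).
  x = 4: rhs = 0, matching y values: 0 (1 points).
  x = 5: rhs = 1, matching y values: 1, 22 (2 points).
  x = 6: rhs = 9, matching y values: 3, 20 (2 points).
  x = 7: rhs = 7, matching y values: none (0 points).
  x = 8: rhs = 1, matching y values: 1, 22 (2 points).
  x = 9: rhs = 20, matching y values: none (0 points).
  x = 10: rhs = 1, matching y values: 1, 22 (2 points).
  x = 11: rhs = 19, matching y values: none (0 points).
  x = 12: rhs = 11, matching y values: none (0 points).
  x = 13: rhs = 6, matching y values: 11, 12 (2 points).
  x = 14: rhs = 10, matching y values: none (0 points).
  x = 15: rhs = 6, matching y values: 11, 12 (2 points).
  x = 16: rhs = 0, matching y values: 0 (1 points).
  x = 17: rhs = 21, matching y values: none (0 points).
  x = 18: rhs = 6, matching y values: 11, 12 (2 points).
  x = 19: rhs = 7, matching y values: none (0 points).
  x = 20: rhs = 7, matching y values: none (0 points).
  x = 21: rhs = 12, matching y values: 9, 14 (2 points).
  x = 22: rhs = 5, matching y values: none (0 points).
Total affine count: 23.
Full point count |E(F_23)| = 23 + 1 = 24.
Hasse bound: |24 − (23+1)| = |0| = 0 ≤ 2√23 ≈ 9.5917 ✓.


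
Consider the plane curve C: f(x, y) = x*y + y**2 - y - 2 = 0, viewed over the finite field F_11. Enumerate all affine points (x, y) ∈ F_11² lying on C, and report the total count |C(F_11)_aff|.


Affine F_11-points: {(0, 2), (0, 10), (2, 1), (2, 9), (3, 4), (3, 5), (6, 3), (7, 8), (10, 6), (10, 7)}; count = 10.

For each of the 121 pairs (x, y) ∈ F_11², evaluate f(x, y) mod 11. Record the zeros.
  x = 0: [0↦9, 1↦9, 2↦0, 3↦4, 4↦10, 5↦7, 6↦6, 7↦7, 8↦10, 9↦4, 10↦0]  zeros at y ∈ {2, 10}
  x = 1: [0↦9, 1↦10, 2↦2, 3↦7, 4↦3, 5↦1, 6↦1, 7↦3, 8↦7, 9↦2, 10↦10]  zeros at y ∈ ∅
  x = 2: [0↦9, 1↦0, 2↦4, 3↦10, 4↦7, 5↦6, 6↦7, 7↦10, 8↦4, 9↦0, 10↦9]  zeros at y ∈ {1, 9}
  x = 3: [0↦9, 1↦1, 2↦6, 3↦2, 4↦0, 5↦0, 6↦2, 7↦6, 8↦1, 9↦9, 10↦8]  zeros at y ∈ {4, 5}
  x = 4: [0↦9, 1↦2, 2↦8, 3↦5, 4↦4, 5↦5, 6↦8, 7↦2, 8↦9, 9↦7, 10↦7]  zeros at y ∈ ∅
  x = 5: [0↦9, 1↦3, 2↦10, 3↦8, 4↦8, 5↦10, 6↦3, 7↦9, 8↦6, 9↦5, 10↦6]  zeros at y ∈ ∅
  x = 6: [0↦9, 1↦4, 2↦1, 3↦0, 4↦1, 5↦4, 6↦9, 7↦5, 8↦3, 9↦3, 10↦5]  zeros at y ∈ {3}
  x = 7: [0↦9, 1↦5, 2↦3, 3↦3, 4↦5, 5↦9, 6↦4, 7↦1, 8↦0, 9↦1, 10↦4]  zeros at y ∈ {8}
  x = 8: [0↦9, 1↦6, 2↦5, 3↦6, 4↦9, 5↦3, 6↦10, 7↦8, 8↦8, 9↦10, 10↦3]  zeros at y ∈ ∅
  x = 9: [0↦9, 1↦7, 2↦7, 3↦9, 4↦2, 5↦8, 6↦5, 7↦4, 8↦5, 9↦8, 10↦2]  zeros at y ∈ ∅
  x = 10: [0↦9, 1↦8, 2↦9, 3↦1, 4↦6, 5↦2, 6↦0, 7↦0, 8↦2, 9↦6, 10↦1]  zeros at y ∈ {6, 7}
Collecting zeros: affine points = {(0, 2), (0, 10), (2, 1), (2, 9), (3, 4), (3, 5), (6, 3), (7, 8), (10, 6), (10, 7)}.
Total count |C(F_11)_aff| = 10.


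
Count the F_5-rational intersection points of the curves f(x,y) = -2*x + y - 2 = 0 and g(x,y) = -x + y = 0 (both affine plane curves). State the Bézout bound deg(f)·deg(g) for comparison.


Common zeros: {(3, 3)}; count = 1; Bézout bound = 1.

deg(f) = 1, deg(g) = 1, so Bézout bound = 1.
Scan x ∈ F_5. For each x, list the y ∈ F_5 with f(x, y) ≡ 0 and those with g(x, y) ≡ 0 (mod 5); the common zeros in that column are the intersection.
  x = 0: f ≡ 0 at y ∈ {2}; g ≡ 0 at y ∈ {0}; common: ∅.
  x = 1: f ≡ 0 at y ∈ {4}; g ≡ 0 at y ∈ {1}; common: ∅.
  x = 2: f ≡ 0 at y ∈ {1}; g ≡ 0 at y ∈ {2}; common: ∅.
  x = 3: f ≡ 0 at y ∈ {3}; g ≡ 0 at y ∈ {3}; common: {3}.
  x = 4: f ≡ 0 at y ∈ {0}; g ≡ 0 at y ∈ {4}; common: ∅.
Collecting: common zeros = {(3, 3)}, so the count is 1.
Comparison with the Bézout bound: 1 ≤ 1 = deg(f)·deg(g), as expected for curves with no common component (the bound is attained).


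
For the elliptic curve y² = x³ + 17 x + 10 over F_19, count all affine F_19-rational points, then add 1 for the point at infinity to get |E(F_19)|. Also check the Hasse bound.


Affine points = {(1, 3), (1, 16), (4, 3), (4, 16), (5, 7), (5, 12), (6, 9), (6, 10), (7, 4), (7, 15), (12, 2), (12, 17), (14, 3), (14, 16), (15, 7), (15, 12), (17, 5), (17, 14), (18, 7), (18, 12)}; affine count = 20; |E(F_19)| = 21.

Discriminant check: Δ ∝ 4a³ + 27b² = 4·17³ + 27·10² = 4·4913 + 27·100 ≡ 8 (mod 19). Nonzero ⇒ E is nonsingular.
For each x ∈ F_19, compute rhs = x³ + 17·x + 10 mod 19, then count y ∈ F_19 with y² ≡ rhs.
  x = 0: rhs = 10, matching y values: none (0 points).
  x = 1: rhs = 9, matching y values: 3, 16 (2 points).
  x = 2: rhs = 14, matching y values: none (0 points).
  x = 3: rhs = 12, matching y values: none (0 points).
  x = 4: rhs = 9, matching y values: 3, 16 (2 points).
  x = 5: rhs = 11, matching y values: 7, 12 (2 points).
  x = 6: rhs = 5, matching y values: 9, 10 (2 points).
  x = 7: rhs = 16, matching y values: 4, 15 (2 points).
  x = 8: rhs = 12, matching y values: none (0 points).
  x = 9: rhs = 18, matching y values: none (0 points).
  x = 10: rhs = 2, matching y values: none (0 points).
  x = 11: rhs = 8, matching y values: none (0 points).
  x = 12: rhs = 4, matching y values: 2, 17 (2 points).
  x = 13: rhs = 15, matching y values: none (0 points).
  x = 14: rhs = 9, matching y values: 3, 16 (2 points).
  x = 15: rhs = 11, matching y values: 7, 12 (2 points).
  x = 16: rhs = 8, matching y values: none (0 points).
  x = 17: rhs = 6, matching y values: 5, 14 (2 points).
  x = 18: rhs = 11, matching y values: 7, 12 (2 points).
Total affine count: 20.
Full point count |E(F_19)| = 20 + 1 = 21.
Hasse bound: |21 − (19+1)| = |1| = 1 ≤ 2√19 ≈ 8.7178 ✓.


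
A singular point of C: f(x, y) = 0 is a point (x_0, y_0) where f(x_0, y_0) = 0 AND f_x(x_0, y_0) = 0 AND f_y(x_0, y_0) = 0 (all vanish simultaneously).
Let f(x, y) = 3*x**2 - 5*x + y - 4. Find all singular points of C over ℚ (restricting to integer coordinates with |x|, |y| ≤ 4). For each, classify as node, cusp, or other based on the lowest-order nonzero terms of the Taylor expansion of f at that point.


No singular points in the scanned grid; C is smooth there.

Compute partial derivatives:
  f_x = 6*x - 5.
  f_y = 1.
f_y = 1 is a nonzero constant, so f_y never vanishes: no point (x, y) can satisfy f = f_x = f_y = 0. In particular no (x, y) ∈ {−4, ..., 4}² is singular; the curve is smooth.


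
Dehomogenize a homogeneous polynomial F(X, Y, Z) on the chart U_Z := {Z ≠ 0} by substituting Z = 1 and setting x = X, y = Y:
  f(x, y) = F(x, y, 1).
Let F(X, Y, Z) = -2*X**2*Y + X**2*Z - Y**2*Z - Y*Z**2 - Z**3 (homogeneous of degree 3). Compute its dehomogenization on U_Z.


f(x, y) = -2*x**2*y + x**2 - y**2 - y - 1

On U_Z we set Z = 1. Each monomial c·X^i·Y^j·Z^k in F becomes c·x^i·y^j·1^k = c·x^i·y^j.
Substituting Z = 1: F(X, Y, 1) = -2*x**2*y + x**2 - y**2 - y - 1.
Note: deg(f) ≤ deg(F) = 3; strict inequality happens when F is divisible by Z (lost terms).


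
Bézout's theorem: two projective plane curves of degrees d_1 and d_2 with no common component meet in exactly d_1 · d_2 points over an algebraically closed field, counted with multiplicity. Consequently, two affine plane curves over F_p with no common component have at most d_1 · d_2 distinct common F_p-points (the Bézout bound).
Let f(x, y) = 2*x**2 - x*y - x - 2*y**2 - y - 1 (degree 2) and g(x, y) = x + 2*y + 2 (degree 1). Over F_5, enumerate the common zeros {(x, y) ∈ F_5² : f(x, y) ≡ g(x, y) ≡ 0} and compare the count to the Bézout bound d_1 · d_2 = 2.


Common zeros: ∅; count = 0; Bézout bound = 2.

deg(f) = 2, deg(g) = 1, so Bézout bound = 2.
Scan x ∈ F_5. For each x, list the y ∈ F_5 with f(x, y) ≡ 0 and those with g(x, y) ≡ 0 (mod 5); the common zeros in that column are the intersection.
  x = 0: f ≡ 0 at y ∈ ∅; g ≡ 0 at y ∈ {4}; common: ∅.
  x = 1: f ≡ 0 at y ∈ {0, 4}; g ≡ 0 at y ∈ {1}; common: ∅.
  x = 2: f ≡ 0 at y ∈ {0, 1}; g ≡ 0 at y ∈ {3}; common: ∅.
  x = 3: f ≡ 0 at y ∈ ∅; g ≡ 0 at y ∈ {0}; common: ∅.
  x = 4: f ≡ 0 at y ∈ {1, 4}; g ≡ 0 at y ∈ {2}; common: ∅.
Collecting: common zeros = ∅, so the count is 0.
Comparison with the Bézout bound: 0 ≤ 2 = deg(f)·deg(g), as expected for curves with no common component (the affine F_5-count falls short of the bound because intersections may lie at infinity, over extension fields, or carry multiplicity).


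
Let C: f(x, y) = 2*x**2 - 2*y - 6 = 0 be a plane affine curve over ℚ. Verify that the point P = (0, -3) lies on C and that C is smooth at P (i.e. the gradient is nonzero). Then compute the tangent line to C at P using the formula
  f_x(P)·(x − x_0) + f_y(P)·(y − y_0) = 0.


Tangent line at P: -2*y - 6 = 0.

Step 1: f(0, -3) = 0, so P lies on C.
Step 2: partial derivatives
  f_x(x, y) = 4*x, f_y(x, y) = -2.
  f_x(P) = 0, f_y(P) = -2 (gradient nonzero, so P is smooth).
Step 3: tangent line at P: 0·(x − 0) + -2·(y − -3) = 0.
Expanding: -2*y - 6 = 0.


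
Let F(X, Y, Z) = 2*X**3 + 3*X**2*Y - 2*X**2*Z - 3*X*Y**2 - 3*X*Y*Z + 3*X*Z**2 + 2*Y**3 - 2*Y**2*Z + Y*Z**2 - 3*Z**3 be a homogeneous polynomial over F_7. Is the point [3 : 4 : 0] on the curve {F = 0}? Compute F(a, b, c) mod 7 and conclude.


F(3,4,0) ≡ 6 (mod 7); P is NOT on the curve.

Evaluate F(3, 4, 0) term-by-term (mod 7).
  2*X**3 ↦ 2·27·1·1 = 54
  3*X**2*Y ↦ 3·9·4·1 = 108
  -2*X**2*Z ↦ -2·9·1·0 = 0
  -3*X*Y**2 ↦ -3·3·16·1 = -144
  -3*X*Y*Z ↦ -3·3·4·0 = 0
  3*X*Z**2 ↦ 3·3·1·0 = 0
  2*Y**3 ↦ 2·1·64·1 = 128
  -2*Y**2*Z ↦ -2·1·16·0 = 0
  Y*Z**2 ↦ 1·1·4·0 = 0
  -3*Z**3 ↦ -3·1·1·0 = 0
Sum: F(3, 4, 0) = (54) + (108) + (0) + (-144) + (0) + (0) + (128) + (0) + (0) + (0) = 146.
Reducing mod 7: 146 ≡ 6 (mod 7).
Since F(a, b, c) ≡ 6 ≠ 0 (mod 7), P does NOT lie on the curve.


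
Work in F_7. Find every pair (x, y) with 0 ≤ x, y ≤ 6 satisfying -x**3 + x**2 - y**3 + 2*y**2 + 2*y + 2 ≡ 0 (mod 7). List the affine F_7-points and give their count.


Affine F_7-points: {(0, 5), (1, 5), (4, 2), (4, 3), (4, 4), (5, 0), (6, 1)}; count = 7.

For each of the 49 pairs (x, y) ∈ F_7², evaluate f(x, y) mod 7. Record the zeros.
  x = 0: [0↦2, 1↦5, 2↦6, 3↦6, 4↦6, 5↦0, 6↦3]  zeros at y ∈ {5}
  x = 1: [0↦2, 1↦5, 2↦6, 3↦6, 4↦6, 5↦0, 6↦3]  zeros at y ∈ {5}
  x = 2: [0↦5, 1↦1, 2↦2, 3↦2, 4↦2, 5↦3, 6↦6]  zeros at y ∈ ∅
  x = 3: [0↦5, 1↦1, 2↦2, 3↦2, 4↦2, 5↦3, 6↦6]  zeros at y ∈ ∅
  x = 4: [0↦3, 1↦6, 2↦0, 3↦0, 4↦0, 5↦1, 6↦4]  zeros at y ∈ {2, 3, 4}
  x = 5: [0↦0, 1↦3, 2↦4, 3↦4, 4↦4, 5↦5, 6↦1]  zeros at y ∈ {0}
  x = 6: [0↦4, 1↦0, 2↦1, 3↦1, 4↦1, 5↦2, 6↦5]  zeros at y ∈ {1}
Collecting zeros: affine points = {(0, 5), (1, 5), (4, 2), (4, 3), (4, 4), (5, 0), (6, 1)}.
Total count |C(F_7)_aff| = 7.


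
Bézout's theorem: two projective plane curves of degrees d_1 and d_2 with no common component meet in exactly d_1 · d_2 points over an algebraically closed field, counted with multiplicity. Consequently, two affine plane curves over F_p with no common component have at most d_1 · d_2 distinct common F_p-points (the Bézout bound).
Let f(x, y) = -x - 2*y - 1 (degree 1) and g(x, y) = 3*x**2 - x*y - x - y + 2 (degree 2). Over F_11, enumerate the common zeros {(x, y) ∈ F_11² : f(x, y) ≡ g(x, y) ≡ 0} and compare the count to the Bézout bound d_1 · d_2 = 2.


Common zeros: {(2, 4), (9, 6)}; count = 2; Bézout bound = 2.

deg(f) = 1, deg(g) = 2, so Bézout bound = 2.
Scan x ∈ F_11. For each x, list the y ∈ F_11 with f(x, y) ≡ 0 and those with g(x, y) ≡ 0 (mod 11); the common zeros in that column are the intersection.
  x = 0: f ≡ 0 at y ∈ {5}; g ≡ 0 at y ∈ {2}; common: ∅.
  x = 1: f ≡ 0 at y ∈ {10}; g ≡ 0 at y ∈ {2}; common: ∅.
  x = 2: f ≡ 0 at y ∈ {4}; g ≡ 0 at y ∈ {4}; common: {4}.
  x = 3: f ≡ 0 at y ∈ {9}; g ≡ 0 at y ∈ {1}; common: ∅.
  x = 4: f ≡ 0 at y ∈ {3}; g ≡ 0 at y ∈ {7}; common: ∅.
  x = 5: f ≡ 0 at y ∈ {8}; g ≡ 0 at y ∈ {1}; common: ∅.
  x = 6: f ≡ 0 at y ∈ {2}; g ≡ 0 at y ∈ {7}; common: ∅.
  x = 7: f ≡ 0 at y ∈ {7}; g ≡ 0 at y ∈ {4}; common: ∅.
  x = 8: f ≡ 0 at y ∈ {1}; g ≡ 0 at y ∈ {6}; common: ∅.
  x = 9: f ≡ 0 at y ∈ {6}; g ≡ 0 at y ∈ {6}; common: {6}.
  x = 10: f ≡ 0 at y ∈ {0}; g ≡ 0 at y ∈ ∅; common: ∅.
Collecting: common zeros = {(2, 4), (9, 6)}, so the count is 2.
Comparison with the Bézout bound: 2 ≤ 2 = deg(f)·deg(g), as expected for curves with no common component (the bound is attained).


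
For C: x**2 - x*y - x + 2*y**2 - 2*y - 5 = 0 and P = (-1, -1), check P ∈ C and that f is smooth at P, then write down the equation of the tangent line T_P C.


Tangent line at P: -2*x - 5*y - 7 = 0.

Step 1: f(-1, -1) = 0, so P lies on C.
Step 2: partial derivatives
  f_x(x, y) = 2*x - y - 1, f_y(x, y) = -x + 4*y - 2.
  f_x(P) = -2, f_y(P) = -5 (gradient nonzero, so P is smooth).
Step 3: tangent line at P: -2·(x − -1) + -5·(y − -1) = 0.
Expanding: -2*x - 5*y - 7 = 0.


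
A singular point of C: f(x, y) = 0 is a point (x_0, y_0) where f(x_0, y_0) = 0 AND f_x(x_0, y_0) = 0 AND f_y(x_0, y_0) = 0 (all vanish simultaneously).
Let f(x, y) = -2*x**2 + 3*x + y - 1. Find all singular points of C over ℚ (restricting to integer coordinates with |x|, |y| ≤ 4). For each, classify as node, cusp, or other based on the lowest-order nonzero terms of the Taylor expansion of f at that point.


No singular points in the scanned grid; C is smooth there.

Compute partial derivatives:
  f_x = 3 - 4*x.
  f_y = 1.
f_y = 1 is a nonzero constant, so f_y never vanishes: no point (x, y) can satisfy f = f_x = f_y = 0. In particular no (x, y) ∈ {−4, ..., 4}² is singular; the curve is smooth.


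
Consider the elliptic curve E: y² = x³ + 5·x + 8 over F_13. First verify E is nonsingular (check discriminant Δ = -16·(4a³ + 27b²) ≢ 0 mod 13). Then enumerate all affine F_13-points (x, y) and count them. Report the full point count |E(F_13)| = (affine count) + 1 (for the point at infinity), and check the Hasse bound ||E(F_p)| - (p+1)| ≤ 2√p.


Affine points = {(1, 1), (1, 12), (2, 0), (4, 1), (4, 12), (7, 3), (7, 10), (8, 1), (8, 12), (11, 4), (11, 9)}; affine count = 11; |E(F_13)| = 12.

Discriminant check: Δ ∝ 4a³ + 27b² = 4·5³ + 27·8² = 4·125 + 27·64 ≡ 5 (mod 13). Nonzero ⇒ E is nonsingular.
For each x ∈ F_13, compute rhs = x³ + 5·x + 8 mod 13, then count y ∈ F_13 with y² ≡ rhs.
  x = 0: rhs = 8, matching y values: none (0 points).
  x = 1: rhs = 1, matching y values: 1, 12 (2 points).
  x = 2: rhs = 0, matching y values: 0 (1 points).
  x = 3: rhs = 11, matching y values: none (0 points).
  x = 4: rhs = 1, matching y values: 1, 12 (2 points).
  x = 5: rhs = 2, matching y values: none (0 points).
  x = 6: rhs = 7, matching y values: none (0 points).
  x = 7: rhs = 9, matching y values: 3, 10 (2 points).
  x = 8: rhs = 1, matching y values: 1, 12 (2 points).
  x = 9: rhs = 2, matching y values: none (0 points).
  x = 10: rhs = 5, matching y values: none (0 points).
  x = 11: rhs = 3, matching y values: 4, 9 (2 points).
  x = 12: rhs = 2, matching y values: none (0 points).
Total affine count: 11.
Full point count |E(F_13)| = 11 + 1 = 12.
Hasse bound: |12 − (13+1)| = |-2| = 2 ≤ 2√13 ≈ 7.2111 ✓.


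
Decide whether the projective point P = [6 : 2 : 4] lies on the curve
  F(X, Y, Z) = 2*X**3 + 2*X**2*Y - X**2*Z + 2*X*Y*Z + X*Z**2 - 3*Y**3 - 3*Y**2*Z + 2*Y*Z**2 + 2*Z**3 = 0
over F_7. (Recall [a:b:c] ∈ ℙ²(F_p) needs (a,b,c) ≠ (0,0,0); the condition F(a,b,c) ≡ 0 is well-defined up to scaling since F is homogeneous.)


F(6,2,4) ≡ 2 (mod 7); P is NOT on the curve.

Evaluate F(6, 2, 4) term-by-term (mod 7).
  2*X**3 ↦ 2·216·1·1 = 432
  2*X**2*Y ↦ 2·36·2·1 = 144
  -X**2*Z ↦ -1·36·1·4 = -144
  2*X*Y*Z ↦ 2·6·2·4 = 96
  X*Z**2 ↦ 1·6·1·16 = 96
  -3*Y**3 ↦ -3·1·8·1 = -24
  -3*Y**2*Z ↦ -3·1·4·4 = -48
  2*Y*Z**2 ↦ 2·1·2·16 = 64
  2*Z**3 ↦ 2·1·1·64 = 128
Sum: F(6, 2, 4) = (432) + (144) + (-144) + (96) + (96) + (-24) + (-48) + (64) + (128) = 744.
Reducing mod 7: 744 ≡ 2 (mod 7).
Since F(a, b, c) ≡ 2 ≠ 0 (mod 7), P does NOT lie on the curve.


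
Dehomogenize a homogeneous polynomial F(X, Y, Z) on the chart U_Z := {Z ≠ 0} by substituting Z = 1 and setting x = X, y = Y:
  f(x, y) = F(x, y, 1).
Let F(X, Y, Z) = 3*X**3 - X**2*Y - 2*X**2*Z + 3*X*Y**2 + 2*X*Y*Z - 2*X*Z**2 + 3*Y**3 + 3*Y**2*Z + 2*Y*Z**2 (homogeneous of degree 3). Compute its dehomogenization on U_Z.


f(x, y) = 3*x**3 - x**2*y - 2*x**2 + 3*x*y**2 + 2*x*y - 2*x + 3*y**3 + 3*y**2 + 2*y

On U_Z we set Z = 1. Each monomial c·X^i·Y^j·Z^k in F becomes c·x^i·y^j·1^k = c·x^i·y^j.
Substituting Z = 1: F(X, Y, 1) = 3*x**3 - x**2*y - 2*x**2 + 3*x*y**2 + 2*x*y - 2*x + 3*y**3 + 3*y**2 + 2*y.
Note: deg(f) ≤ deg(F) = 3; strict inequality happens when F is divisible by Z (lost terms).


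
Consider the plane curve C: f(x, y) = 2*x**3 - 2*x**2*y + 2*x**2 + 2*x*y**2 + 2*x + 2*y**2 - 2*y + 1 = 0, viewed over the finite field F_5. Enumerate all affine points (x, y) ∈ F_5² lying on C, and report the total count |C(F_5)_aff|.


Affine F_5-points: {(0, 2), (0, 4), (1, 2), (1, 4), (2, 1), (2, 4), (4, 1)}; count = 7.

For each of the 25 pairs (x, y) ∈ F_5², evaluate f(x, y) mod 5. Record the zeros.
  x = 0: [0↦1, 1↦1, 2↦0, 3↦3, 4↦0]  zeros at y ∈ {2, 4}
  x = 1: [0↦2, 1↦2, 2↦0, 3↦1, 4↦0]  zeros at y ∈ {2, 4}
  x = 2: [0↦4, 1↦0, 2↦3, 3↦3, 4↦0]  zeros at y ∈ {1, 4}
  x = 3: [0↦4, 1↦2, 2↦1, 3↦1, 4↦2]  zeros at y ∈ ∅
  x = 4: [0↦4, 1↦0, 2↦1, 3↦2, 4↦3]  zeros at y ∈ {1}
Collecting zeros: affine points = {(0, 2), (0, 4), (1, 2), (1, 4), (2, 1), (2, 4), (4, 1)}.
Total count |C(F_5)_aff| = 7.


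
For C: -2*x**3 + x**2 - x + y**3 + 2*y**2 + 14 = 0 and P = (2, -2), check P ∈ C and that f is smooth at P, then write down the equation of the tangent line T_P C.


Tangent line at P: -21*x + 4*y + 50 = 0.

Step 1: f(2, -2) = 0, so P lies on C.
Step 2: partial derivatives
  f_x(x, y) = -6*x**2 + 2*x - 1, f_y(x, y) = 3*y**2 + 4*y.
  f_x(P) = -21, f_y(P) = 4 (gradient nonzero, so P is smooth).
Step 3: tangent line at P: -21·(x − 2) + 4·(y − -2) = 0.
Expanding: -21*x + 4*y + 50 = 0.


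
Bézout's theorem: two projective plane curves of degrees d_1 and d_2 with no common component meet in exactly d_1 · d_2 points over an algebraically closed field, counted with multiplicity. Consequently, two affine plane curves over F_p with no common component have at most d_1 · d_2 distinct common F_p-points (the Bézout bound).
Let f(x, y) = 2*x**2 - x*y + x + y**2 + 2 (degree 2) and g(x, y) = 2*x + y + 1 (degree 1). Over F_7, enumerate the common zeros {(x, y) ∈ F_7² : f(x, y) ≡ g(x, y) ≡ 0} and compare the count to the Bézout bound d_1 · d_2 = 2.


Common zeros: ∅; count = 0; Bézout bound = 2.

deg(f) = 2, deg(g) = 1, so Bézout bound = 2.
Scan x ∈ F_7. For each x, list the y ∈ F_7 with f(x, y) ≡ 0 and those with g(x, y) ≡ 0 (mod 7); the common zeros in that column are the intersection.
  x = 0: f ≡ 0 at y ∈ ∅; g ≡ 0 at y ∈ {6}; common: ∅.
  x = 1: f ≡ 0 at y ∈ {2, 6}; g ≡ 0 at y ∈ {4}; common: ∅.
  x = 2: f ≡ 0 at y ∈ ∅; g ≡ 0 at y ∈ {2}; common: ∅.
  x = 3: f ≡ 0 at y ∈ {1, 2}; g ≡ 0 at y ∈ {0}; common: ∅.
  x = 4: f ≡ 0 at y ∈ {1, 3}; g ≡ 0 at y ∈ {5}; common: ∅.
  x = 5: f ≡ 0 at y ∈ {6}; g ≡ 0 at y ∈ {3}; common: ∅.
  x = 6: f ≡ 0 at y ∈ ∅; g ≡ 0 at y ∈ {1}; common: ∅.
Collecting: common zeros = ∅, so the count is 0.
Comparison with the Bézout bound: 0 ≤ 2 = deg(f)·deg(g), as expected for curves with no common component (the affine F_7-count falls short of the bound because intersections may lie at infinity, over extension fields, or carry multiplicity).


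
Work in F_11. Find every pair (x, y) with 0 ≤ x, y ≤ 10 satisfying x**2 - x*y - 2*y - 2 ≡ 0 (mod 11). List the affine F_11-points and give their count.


Affine F_11-points: {(0, 10), (1, 7), (2, 6), (3, 8), (4, 6), (5, 8), (6, 7), (7, 4), (8, 4), (10, 10)}; count = 10.

For each of the 121 pairs (x, y) ∈ F_11², evaluate f(x, y) mod 11. Record the zeros.
  x = 0: [0↦9, 1↦7, 2↦5, 3↦3, 4↦1, 5↦10, 6↦8, 7↦6, 8↦4, 9↦2, 10↦0]  zeros at y ∈ {10}
  x = 1: [0↦10, 1↦7, 2↦4, 3↦1, 4↦9, 5↦6, 6↦3, 7↦0, 8↦8, 9↦5, 10↦2]  zeros at y ∈ {7}
  x = 2: [0↦2, 1↦9, 2↦5, 3↦1, 4↦8, 5↦4, 6↦0, 7↦7, 8↦3, 9↦10, 10↦6]  zeros at y ∈ {6}
  x = 3: [0↦7, 1↦2, 2↦8, 3↦3, 4↦9, 5↦4, 6↦10, 7↦5, 8↦0, 9↦6, 10↦1]  zeros at y ∈ {8}
  x = 4: [0↦3, 1↦8, 2↦2, 3↦7, 4↦1, 5↦6, 6↦0, 7↦5, 8↦10, 9↦4, 10↦9]  zeros at y ∈ {6}
  x = 5: [0↦1, 1↦5, 2↦9, 3↦2, 4↦6, 5↦10, 6↦3, 7↦7, 8↦0, 9↦4, 10↦8]  zeros at y ∈ {8}
  x = 6: [0↦1, 1↦4, 2↦7, 3↦10, 4↦2, 5↦5, 6↦8, 7↦0, 8↦3, 9↦6, 10↦9]  zeros at y ∈ {7}
  x = 7: [0↦3, 1↦5, 2↦7, 3↦9, 4↦0, 5↦2, 6↦4, 7↦6, 8↦8, 9↦10, 10↦1]  zeros at y ∈ {4}
  x = 8: [0↦7, 1↦8, 2↦9, 3↦10, 4↦0, 5↦1, 6↦2, 7↦3, 8↦4, 9↦5, 10↦6]  zeros at y ∈ {4}
  x = 9: [0↦2, 1↦2, 2↦2, 3↦2, 4↦2, 5↦2, 6↦2, 7↦2, 8↦2, 9↦2, 10↦2]  zeros at y ∈ ∅
  x = 10: [0↦10, 1↦9, 2↦8, 3↦7, 4↦6, 5↦5, 6↦4, 7↦3, 8↦2, 9↦1, 10↦0]  zeros at y ∈ {10}
Collecting zeros: affine points = {(0, 10), (1, 7), (2, 6), (3, 8), (4, 6), (5, 8), (6, 7), (7, 4), (8, 4), (10, 10)}.
Total count |C(F_11)_aff| = 10.
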